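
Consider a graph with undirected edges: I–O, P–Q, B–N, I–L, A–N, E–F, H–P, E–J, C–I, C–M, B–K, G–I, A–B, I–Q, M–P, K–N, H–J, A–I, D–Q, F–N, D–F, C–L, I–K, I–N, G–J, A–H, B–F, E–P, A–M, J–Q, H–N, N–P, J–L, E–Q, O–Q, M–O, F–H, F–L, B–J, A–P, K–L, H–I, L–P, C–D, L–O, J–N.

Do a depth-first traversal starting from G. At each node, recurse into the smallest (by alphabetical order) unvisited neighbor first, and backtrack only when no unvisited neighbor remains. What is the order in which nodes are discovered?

G I A B F D C L J E P H N K M O Q

Visit G
G → I
I → A
A → B
B → F
F → D
D → C
C → L
L → J
J → E
E → P
P → H
H → N
N → K
P → M
M → O
O → Q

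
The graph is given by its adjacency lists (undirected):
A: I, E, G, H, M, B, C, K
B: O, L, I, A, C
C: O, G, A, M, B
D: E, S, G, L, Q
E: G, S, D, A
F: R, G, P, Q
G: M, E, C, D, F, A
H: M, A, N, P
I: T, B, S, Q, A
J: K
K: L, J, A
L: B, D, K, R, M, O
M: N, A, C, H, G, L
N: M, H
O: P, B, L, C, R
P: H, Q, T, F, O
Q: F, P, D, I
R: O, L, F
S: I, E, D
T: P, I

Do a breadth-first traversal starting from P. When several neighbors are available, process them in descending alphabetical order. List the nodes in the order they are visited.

Visit P; enqueue T, Q, O, H, F → queue [T, Q, O, H, F]
Visit T; enqueue I → queue [Q, O, H, F, I]
Visit Q; enqueue D → queue [O, H, F, I, D]
Visit O; enqueue R, L, C, B → queue [H, F, I, D, R, L, C, B]
Visit H; enqueue N, M, A → queue [F, I, D, R, L, C, B, N, M, A]
Visit F; enqueue G → queue [I, D, R, L, C, B, N, M, A, G]
Visit I; enqueue S → queue [D, R, L, C, B, N, M, A, G, S]
Visit D; enqueue E → queue [R, L, C, B, N, M, A, G, S, E]
Visit R → queue [L, C, B, N, M, A, G, S, E]
Visit L; enqueue K → queue [C, B, N, M, A, G, S, E, K]
Visit C → queue [B, N, M, A, G, S, E, K]
Visit B → queue [N, M, A, G, S, E, K]
Visit N → queue [M, A, G, S, E, K]
Visit M → queue [A, G, S, E, K]
Visit A → queue [G, S, E, K]
Visit G → queue [S, E, K]
Visit S → queue [E, K]
Visit E → queue [K]
Visit K; enqueue J → queue [J]
Visit J → queue []

P -> T -> Q -> O -> H -> F -> I -> D -> R -> L -> C -> B -> N -> M -> A -> G -> S -> E -> K -> J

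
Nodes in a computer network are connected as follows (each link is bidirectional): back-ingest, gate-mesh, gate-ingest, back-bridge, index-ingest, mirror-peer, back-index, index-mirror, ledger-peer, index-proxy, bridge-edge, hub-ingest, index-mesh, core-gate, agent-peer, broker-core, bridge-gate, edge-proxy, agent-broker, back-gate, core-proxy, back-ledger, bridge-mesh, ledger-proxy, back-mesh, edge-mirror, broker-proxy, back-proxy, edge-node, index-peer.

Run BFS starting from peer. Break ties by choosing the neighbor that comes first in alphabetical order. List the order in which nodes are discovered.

Visit peer; enqueue agent, index, ledger, mirror → queue [agent, index, ledger, mirror]
Visit agent; enqueue broker → queue [index, ledger, mirror, broker]
Visit index; enqueue back, ingest, mesh, proxy → queue [ledger, mirror, broker, back, ingest, mesh, proxy]
Visit ledger → queue [mirror, broker, back, ingest, mesh, proxy]
Visit mirror; enqueue edge → queue [broker, back, ingest, mesh, proxy, edge]
Visit broker; enqueue core → queue [back, ingest, mesh, proxy, edge, core]
Visit back; enqueue bridge, gate → queue [ingest, mesh, proxy, edge, core, bridge, gate]
Visit ingest; enqueue hub → queue [mesh, proxy, edge, core, bridge, gate, hub]
Visit mesh → queue [proxy, edge, core, bridge, gate, hub]
Visit proxy → queue [edge, core, bridge, gate, hub]
Visit edge; enqueue node → queue [core, bridge, gate, hub, node]
Visit core → queue [bridge, gate, hub, node]
Visit bridge → queue [gate, hub, node]
Visit gate → queue [hub, node]
Visit hub → queue [node]
Visit node → queue []

peer -> agent -> index -> ledger -> mirror -> broker -> back -> ingest -> mesh -> proxy -> edge -> core -> bridge -> gate -> hub -> node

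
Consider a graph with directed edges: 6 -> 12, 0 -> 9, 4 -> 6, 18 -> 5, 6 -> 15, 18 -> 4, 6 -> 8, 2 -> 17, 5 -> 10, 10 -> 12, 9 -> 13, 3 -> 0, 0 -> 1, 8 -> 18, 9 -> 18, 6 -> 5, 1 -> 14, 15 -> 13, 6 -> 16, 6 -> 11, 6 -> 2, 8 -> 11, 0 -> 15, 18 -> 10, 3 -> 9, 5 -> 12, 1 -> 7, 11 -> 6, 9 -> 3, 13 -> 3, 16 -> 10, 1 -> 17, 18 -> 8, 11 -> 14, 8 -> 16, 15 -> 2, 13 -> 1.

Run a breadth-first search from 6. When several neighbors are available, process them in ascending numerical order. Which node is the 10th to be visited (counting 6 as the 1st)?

10

Visit 6; enqueue 2, 5, 8, 11, 12, 15, 16 → queue [2, 5, 8, 11, 12, 15, 16]
Visit 2; enqueue 17 → queue [5, 8, 11, 12, 15, 16, 17]
Visit 5; enqueue 10 → queue [8, 11, 12, 15, 16, 17, 10]
Visit 8; enqueue 18 → queue [11, 12, 15, 16, 17, 10, 18]
Visit 11; enqueue 14 → queue [12, 15, 16, 17, 10, 18, 14]
Visit 12 → queue [15, 16, 17, 10, 18, 14]
Visit 15; enqueue 13 → queue [16, 17, 10, 18, 14, 13]
Visit 16 → queue [17, 10, 18, 14, 13]
Visit 17 → queue [10, 18, 14, 13]
Visit 10 → queue [18, 14, 13]
Visit 18; enqueue 4 → queue [14, 13, 4]
Visit 14 → queue [13, 4]
Visit 13; enqueue 1, 3 → queue [4, 1, 3]
Visit 4 → queue [1, 3]
Visit 1; enqueue 7 → queue [3, 7]
Visit 3; enqueue 0, 9 → queue [7, 0, 9]
Visit 7 → queue [0, 9]
Visit 0 → queue [9]
Visit 9 → queue []

Visit order: 6, 2, 5, 8, 11, 12, 15, 16, 17, 10, 18, 14, 13, 4, 1, 3, 7, 0, 9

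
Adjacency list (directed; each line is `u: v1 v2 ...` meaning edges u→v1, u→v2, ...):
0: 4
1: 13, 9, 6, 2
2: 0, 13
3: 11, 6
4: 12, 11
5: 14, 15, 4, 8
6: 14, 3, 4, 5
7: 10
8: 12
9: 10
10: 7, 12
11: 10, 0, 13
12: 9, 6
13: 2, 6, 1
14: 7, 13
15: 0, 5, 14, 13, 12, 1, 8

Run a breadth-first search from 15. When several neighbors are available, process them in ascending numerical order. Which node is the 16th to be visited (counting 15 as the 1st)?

10

Visit 15; enqueue 0, 1, 5, 8, 12, 13, 14 → queue [0, 1, 5, 8, 12, 13, 14]
Visit 0; enqueue 4 → queue [1, 5, 8, 12, 13, 14, 4]
Visit 1; enqueue 2, 6, 9 → queue [5, 8, 12, 13, 14, 4, 2, 6, 9]
Visit 5 → queue [8, 12, 13, 14, 4, 2, 6, 9]
Visit 8 → queue [12, 13, 14, 4, 2, 6, 9]
Visit 12 → queue [13, 14, 4, 2, 6, 9]
Visit 13 → queue [14, 4, 2, 6, 9]
Visit 14; enqueue 7 → queue [4, 2, 6, 9, 7]
Visit 4; enqueue 11 → queue [2, 6, 9, 7, 11]
Visit 2 → queue [6, 9, 7, 11]
Visit 6; enqueue 3 → queue [9, 7, 11, 3]
Visit 9; enqueue 10 → queue [7, 11, 3, 10]
Visit 7 → queue [11, 3, 10]
Visit 11 → queue [3, 10]
Visit 3 → queue [10]
Visit 10 → queue []

Visit order: 15, 0, 1, 5, 8, 12, 13, 14, 4, 2, 6, 9, 7, 11, 3, 10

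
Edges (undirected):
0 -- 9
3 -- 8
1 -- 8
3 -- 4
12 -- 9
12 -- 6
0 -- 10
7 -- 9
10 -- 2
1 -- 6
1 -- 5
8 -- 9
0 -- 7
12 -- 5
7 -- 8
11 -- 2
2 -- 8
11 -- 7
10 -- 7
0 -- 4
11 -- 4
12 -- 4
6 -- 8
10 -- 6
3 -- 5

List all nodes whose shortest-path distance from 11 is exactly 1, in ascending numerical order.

Level 0: 11
Level 1: 2, 4, 7
Level 2: 0, 3, 8, 9, 10, 12
Level 3: 1, 5, 6

2, 4, 7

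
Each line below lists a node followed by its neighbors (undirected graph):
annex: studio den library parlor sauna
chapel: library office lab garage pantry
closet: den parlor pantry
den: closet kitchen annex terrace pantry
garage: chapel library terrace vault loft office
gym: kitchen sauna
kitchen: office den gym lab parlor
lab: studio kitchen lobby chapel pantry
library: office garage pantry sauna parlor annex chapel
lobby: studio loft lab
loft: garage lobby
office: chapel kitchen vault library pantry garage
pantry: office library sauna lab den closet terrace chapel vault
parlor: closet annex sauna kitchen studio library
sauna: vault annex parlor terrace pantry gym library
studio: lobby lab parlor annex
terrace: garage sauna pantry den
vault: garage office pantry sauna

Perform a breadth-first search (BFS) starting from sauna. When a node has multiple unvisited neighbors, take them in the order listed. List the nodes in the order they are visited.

sauna, vault, annex, parlor, terrace, pantry, gym, library, garage, office, studio, den, closet, kitchen, lab, chapel, loft, lobby

Visit sauna; enqueue vault, annex, parlor, terrace, pantry, gym, library → queue [vault, annex, parlor, terrace, pantry, gym, library]
Visit vault; enqueue garage, office → queue [annex, parlor, terrace, pantry, gym, library, garage, office]
Visit annex; enqueue studio, den → queue [parlor, terrace, pantry, gym, library, garage, office, studio, den]
Visit parlor; enqueue closet, kitchen → queue [terrace, pantry, gym, library, garage, office, studio, den, closet, kitchen]
Visit terrace → queue [pantry, gym, library, garage, office, studio, den, closet, kitchen]
Visit pantry; enqueue lab, chapel → queue [gym, library, garage, office, studio, den, closet, kitchen, lab, chapel]
Visit gym → queue [library, garage, office, studio, den, closet, kitchen, lab, chapel]
Visit library → queue [garage, office, studio, den, closet, kitchen, lab, chapel]
Visit garage; enqueue loft → queue [office, studio, den, closet, kitchen, lab, chapel, loft]
Visit office → queue [studio, den, closet, kitchen, lab, chapel, loft]
Visit studio; enqueue lobby → queue [den, closet, kitchen, lab, chapel, loft, lobby]
Visit den → queue [closet, kitchen, lab, chapel, loft, lobby]
Visit closet → queue [kitchen, lab, chapel, loft, lobby]
Visit kitchen → queue [lab, chapel, loft, lobby]
Visit lab → queue [chapel, loft, lobby]
Visit chapel → queue [loft, lobby]
Visit loft → queue [lobby]
Visit lobby → queue []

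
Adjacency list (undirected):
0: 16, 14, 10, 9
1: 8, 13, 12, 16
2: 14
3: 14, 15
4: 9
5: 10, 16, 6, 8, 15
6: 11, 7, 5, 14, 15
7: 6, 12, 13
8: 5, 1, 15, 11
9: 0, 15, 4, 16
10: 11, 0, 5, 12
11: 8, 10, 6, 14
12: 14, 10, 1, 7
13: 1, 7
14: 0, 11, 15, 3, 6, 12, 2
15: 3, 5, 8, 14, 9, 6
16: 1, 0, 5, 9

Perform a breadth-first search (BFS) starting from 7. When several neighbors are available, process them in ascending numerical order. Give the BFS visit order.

Visit 7; enqueue 6, 12, 13 → queue [6, 12, 13]
Visit 6; enqueue 5, 11, 14, 15 → queue [12, 13, 5, 11, 14, 15]
Visit 12; enqueue 1, 10 → queue [13, 5, 11, 14, 15, 1, 10]
Visit 13 → queue [5, 11, 14, 15, 1, 10]
Visit 5; enqueue 8, 16 → queue [11, 14, 15, 1, 10, 8, 16]
Visit 11 → queue [14, 15, 1, 10, 8, 16]
Visit 14; enqueue 0, 2, 3 → queue [15, 1, 10, 8, 16, 0, 2, 3]
Visit 15; enqueue 9 → queue [1, 10, 8, 16, 0, 2, 3, 9]
Visit 1 → queue [10, 8, 16, 0, 2, 3, 9]
Visit 10 → queue [8, 16, 0, 2, 3, 9]
Visit 8 → queue [16, 0, 2, 3, 9]
Visit 16 → queue [0, 2, 3, 9]
Visit 0 → queue [2, 3, 9]
Visit 2 → queue [3, 9]
Visit 3 → queue [9]
Visit 9; enqueue 4 → queue [4]
Visit 4 → queue []

7, 6, 12, 13, 5, 11, 14, 15, 1, 10, 8, 16, 0, 2, 3, 9, 4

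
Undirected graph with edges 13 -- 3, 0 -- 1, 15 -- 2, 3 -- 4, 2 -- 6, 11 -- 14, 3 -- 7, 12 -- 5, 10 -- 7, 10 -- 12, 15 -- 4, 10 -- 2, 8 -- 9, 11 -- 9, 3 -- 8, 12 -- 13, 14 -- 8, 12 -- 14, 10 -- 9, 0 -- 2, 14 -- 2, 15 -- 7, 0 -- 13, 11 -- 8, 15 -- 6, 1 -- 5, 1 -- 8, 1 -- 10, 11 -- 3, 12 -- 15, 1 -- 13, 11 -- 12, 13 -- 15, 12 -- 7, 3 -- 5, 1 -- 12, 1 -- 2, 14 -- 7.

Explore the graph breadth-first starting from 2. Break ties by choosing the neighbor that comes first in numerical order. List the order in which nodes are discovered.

2 0 1 6 10 14 15 13 5 8 12 7 9 11 4 3

Visit 2; enqueue 0, 1, 6, 10, 14, 15 → queue [0, 1, 6, 10, 14, 15]
Visit 0; enqueue 13 → queue [1, 6, 10, 14, 15, 13]
Visit 1; enqueue 5, 8, 12 → queue [6, 10, 14, 15, 13, 5, 8, 12]
Visit 6 → queue [10, 14, 15, 13, 5, 8, 12]
Visit 10; enqueue 7, 9 → queue [14, 15, 13, 5, 8, 12, 7, 9]
Visit 14; enqueue 11 → queue [15, 13, 5, 8, 12, 7, 9, 11]
Visit 15; enqueue 4 → queue [13, 5, 8, 12, 7, 9, 11, 4]
Visit 13; enqueue 3 → queue [5, 8, 12, 7, 9, 11, 4, 3]
Visit 5 → queue [8, 12, 7, 9, 11, 4, 3]
Visit 8 → queue [12, 7, 9, 11, 4, 3]
Visit 12 → queue [7, 9, 11, 4, 3]
Visit 7 → queue [9, 11, 4, 3]
Visit 9 → queue [11, 4, 3]
Visit 11 → queue [4, 3]
Visit 4 → queue [3]
Visit 3 → queue []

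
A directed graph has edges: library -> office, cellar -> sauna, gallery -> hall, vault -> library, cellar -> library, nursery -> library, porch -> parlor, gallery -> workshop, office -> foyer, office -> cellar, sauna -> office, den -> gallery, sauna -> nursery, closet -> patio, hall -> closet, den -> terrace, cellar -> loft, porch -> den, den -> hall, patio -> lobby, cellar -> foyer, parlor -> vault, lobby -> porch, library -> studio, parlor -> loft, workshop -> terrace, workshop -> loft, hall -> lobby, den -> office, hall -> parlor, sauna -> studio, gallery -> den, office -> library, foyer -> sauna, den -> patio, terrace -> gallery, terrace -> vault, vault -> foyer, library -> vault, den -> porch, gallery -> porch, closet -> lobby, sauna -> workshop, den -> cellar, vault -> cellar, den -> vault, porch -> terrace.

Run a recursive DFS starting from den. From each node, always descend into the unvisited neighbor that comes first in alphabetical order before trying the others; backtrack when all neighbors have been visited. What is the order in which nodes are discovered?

Visit den
den → cellar
cellar → foyer
foyer → sauna
sauna → nursery
nursery → library
library → office
library → studio
library → vault
sauna → workshop
workshop → loft
workshop → terrace
terrace → gallery
gallery → hall
hall → closet
closet → lobby
lobby → porch
porch → parlor
closet → patio

den cellar foyer sauna nursery library office studio vault workshop loft terrace gallery hall closet lobby porch parlor patio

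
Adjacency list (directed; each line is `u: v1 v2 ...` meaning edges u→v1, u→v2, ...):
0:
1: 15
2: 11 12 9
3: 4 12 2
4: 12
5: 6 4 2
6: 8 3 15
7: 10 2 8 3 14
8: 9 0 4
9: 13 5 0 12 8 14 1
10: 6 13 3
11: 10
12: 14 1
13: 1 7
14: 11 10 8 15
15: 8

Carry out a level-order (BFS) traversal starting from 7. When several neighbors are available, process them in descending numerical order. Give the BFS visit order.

7, 14, 10, 8, 3, 2, 15, 11, 13, 6, 9, 4, 0, 12, 1, 5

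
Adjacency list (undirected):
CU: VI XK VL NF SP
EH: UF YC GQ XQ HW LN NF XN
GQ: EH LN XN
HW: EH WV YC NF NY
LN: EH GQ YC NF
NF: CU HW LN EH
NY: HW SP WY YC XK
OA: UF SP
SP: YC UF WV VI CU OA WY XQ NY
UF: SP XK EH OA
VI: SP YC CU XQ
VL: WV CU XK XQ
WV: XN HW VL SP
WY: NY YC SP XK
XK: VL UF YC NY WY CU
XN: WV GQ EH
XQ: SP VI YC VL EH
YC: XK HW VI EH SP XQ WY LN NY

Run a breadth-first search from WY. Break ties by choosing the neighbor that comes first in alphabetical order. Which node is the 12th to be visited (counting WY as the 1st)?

Visit WY; enqueue NY, SP, XK, YC → queue [NY, SP, XK, YC]
Visit NY; enqueue HW → queue [SP, XK, YC, HW]
Visit SP; enqueue CU, OA, UF, VI, WV, XQ → queue [XK, YC, HW, CU, OA, UF, VI, WV, XQ]
Visit XK; enqueue VL → queue [YC, HW, CU, OA, UF, VI, WV, XQ, VL]
Visit YC; enqueue EH, LN → queue [HW, CU, OA, UF, VI, WV, XQ, VL, EH, LN]
Visit HW; enqueue NF → queue [CU, OA, UF, VI, WV, XQ, VL, EH, LN, NF]
Visit CU → queue [OA, UF, VI, WV, XQ, VL, EH, LN, NF]
Visit OA → queue [UF, VI, WV, XQ, VL, EH, LN, NF]
Visit UF → queue [VI, WV, XQ, VL, EH, LN, NF]
Visit VI → queue [WV, XQ, VL, EH, LN, NF]
Visit WV; enqueue XN → queue [XQ, VL, EH, LN, NF, XN]
Visit XQ → queue [VL, EH, LN, NF, XN]
Visit VL → queue [EH, LN, NF, XN]
Visit EH; enqueue GQ → queue [LN, NF, XN, GQ]
Visit LN → queue [NF, XN, GQ]
Visit NF → queue [XN, GQ]
Visit XN → queue [GQ]
Visit GQ → queue []

Visit order: WY, NY, SP, XK, YC, HW, CU, OA, UF, VI, WV, XQ, VL, EH, LN, NF, XN, GQ

XQ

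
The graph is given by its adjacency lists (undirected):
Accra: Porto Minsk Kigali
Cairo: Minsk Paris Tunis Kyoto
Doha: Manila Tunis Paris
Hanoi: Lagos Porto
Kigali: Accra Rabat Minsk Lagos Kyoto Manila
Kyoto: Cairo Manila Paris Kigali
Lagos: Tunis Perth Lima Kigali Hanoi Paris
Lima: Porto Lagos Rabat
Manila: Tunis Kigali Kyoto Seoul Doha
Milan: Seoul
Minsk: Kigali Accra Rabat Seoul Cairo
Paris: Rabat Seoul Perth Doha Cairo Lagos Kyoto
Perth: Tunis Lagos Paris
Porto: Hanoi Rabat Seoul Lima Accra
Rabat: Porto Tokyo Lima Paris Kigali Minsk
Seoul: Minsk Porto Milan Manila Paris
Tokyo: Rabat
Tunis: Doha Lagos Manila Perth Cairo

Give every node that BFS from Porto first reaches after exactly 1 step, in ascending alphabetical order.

Accra, Hanoi, Lima, Rabat, Seoul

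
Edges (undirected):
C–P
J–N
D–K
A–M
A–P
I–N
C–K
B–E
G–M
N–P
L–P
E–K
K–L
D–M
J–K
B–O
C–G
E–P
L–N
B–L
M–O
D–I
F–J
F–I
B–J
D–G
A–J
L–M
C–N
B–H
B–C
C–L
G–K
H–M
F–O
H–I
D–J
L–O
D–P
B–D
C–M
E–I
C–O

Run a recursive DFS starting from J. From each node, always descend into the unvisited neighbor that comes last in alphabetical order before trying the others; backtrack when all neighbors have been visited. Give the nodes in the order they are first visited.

J -> N -> P -> L -> O -> M -> H -> I -> F -> E -> K -> G -> D -> B -> C -> A

Visit J
J → N
N → P
P → L
L → O
O → M
M → H
H → I
I → F
I → E
E → K
K → G
G → D
D → B
B → C
M → A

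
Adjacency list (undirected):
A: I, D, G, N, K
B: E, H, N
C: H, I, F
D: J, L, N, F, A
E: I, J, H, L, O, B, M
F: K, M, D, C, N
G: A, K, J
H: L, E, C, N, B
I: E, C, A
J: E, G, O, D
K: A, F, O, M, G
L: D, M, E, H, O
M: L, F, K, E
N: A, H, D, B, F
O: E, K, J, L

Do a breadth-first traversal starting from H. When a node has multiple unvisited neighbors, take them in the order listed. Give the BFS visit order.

H, L, E, C, N, B, D, M, O, I, J, F, A, K, G

Visit H; enqueue L, E, C, N, B → queue [L, E, C, N, B]
Visit L; enqueue D, M, O → queue [E, C, N, B, D, M, O]
Visit E; enqueue I, J → queue [C, N, B, D, M, O, I, J]
Visit C; enqueue F → queue [N, B, D, M, O, I, J, F]
Visit N; enqueue A → queue [B, D, M, O, I, J, F, A]
Visit B → queue [D, M, O, I, J, F, A]
Visit D → queue [M, O, I, J, F, A]
Visit M; enqueue K → queue [O, I, J, F, A, K]
Visit O → queue [I, J, F, A, K]
Visit I → queue [J, F, A, K]
Visit J; enqueue G → queue [F, A, K, G]
Visit F → queue [A, K, G]
Visit A → queue [K, G]
Visit K → queue [G]
Visit G → queue []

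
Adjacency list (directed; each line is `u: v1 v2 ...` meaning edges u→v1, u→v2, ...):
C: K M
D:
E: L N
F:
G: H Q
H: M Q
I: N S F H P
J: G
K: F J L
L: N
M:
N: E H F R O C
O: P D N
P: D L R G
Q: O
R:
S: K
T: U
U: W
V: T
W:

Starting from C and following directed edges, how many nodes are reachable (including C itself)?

15

BFS from C visits: C, K, M, F, J, L, G, N, H, Q, E, R, O, P, D
Reachable nodes: 15 of 21 total.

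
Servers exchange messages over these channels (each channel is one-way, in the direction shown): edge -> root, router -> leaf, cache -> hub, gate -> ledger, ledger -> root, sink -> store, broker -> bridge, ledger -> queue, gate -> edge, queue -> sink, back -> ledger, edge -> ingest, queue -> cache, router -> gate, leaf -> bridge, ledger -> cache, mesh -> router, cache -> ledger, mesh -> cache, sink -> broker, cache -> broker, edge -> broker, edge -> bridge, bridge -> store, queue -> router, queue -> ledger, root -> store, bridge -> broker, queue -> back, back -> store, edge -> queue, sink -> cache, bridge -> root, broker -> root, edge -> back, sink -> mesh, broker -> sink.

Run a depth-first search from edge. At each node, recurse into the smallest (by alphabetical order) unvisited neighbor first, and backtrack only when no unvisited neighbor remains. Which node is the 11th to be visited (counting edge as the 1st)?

Visit edge
edge → back
back → ledger
ledger → cache
cache → broker
broker → bridge
bridge → root
root → store
broker → sink
sink → mesh
mesh → router
router → gate
router → leaf
cache → hub
ledger → queue
edge → ingest

Visit order: edge, back, ledger, cache, broker, bridge, root, store, sink, mesh, router, gate, leaf, hub, queue, ingest

router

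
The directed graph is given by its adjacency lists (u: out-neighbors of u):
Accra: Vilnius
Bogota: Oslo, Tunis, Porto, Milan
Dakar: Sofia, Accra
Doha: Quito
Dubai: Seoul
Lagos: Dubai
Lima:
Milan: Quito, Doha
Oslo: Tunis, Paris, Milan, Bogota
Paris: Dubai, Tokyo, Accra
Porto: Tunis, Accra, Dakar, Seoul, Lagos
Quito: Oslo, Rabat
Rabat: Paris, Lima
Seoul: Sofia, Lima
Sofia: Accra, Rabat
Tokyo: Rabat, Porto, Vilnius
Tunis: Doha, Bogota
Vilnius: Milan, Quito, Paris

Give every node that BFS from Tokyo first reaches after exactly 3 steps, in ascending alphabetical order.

Bogota, Doha, Dubai, Oslo, Sofia

Level 0: Tokyo
Level 1: Porto, Rabat, Vilnius
Level 2: Accra, Dakar, Lagos, Lima, Milan, Paris, Quito, Seoul, Tunis
Level 3: Bogota, Doha, Dubai, Oslo, Sofia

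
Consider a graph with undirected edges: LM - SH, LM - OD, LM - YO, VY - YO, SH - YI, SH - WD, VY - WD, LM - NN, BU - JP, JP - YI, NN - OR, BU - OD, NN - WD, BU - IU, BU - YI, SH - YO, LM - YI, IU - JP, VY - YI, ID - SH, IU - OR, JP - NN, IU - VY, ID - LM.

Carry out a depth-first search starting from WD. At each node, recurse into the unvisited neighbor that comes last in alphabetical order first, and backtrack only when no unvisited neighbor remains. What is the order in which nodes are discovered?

Visit WD
WD → VY
VY → YO
YO → SH
SH → YI
YI → LM
LM → OD
OD → BU
BU → JP
JP → NN
NN → OR
OR → IU
LM → ID

WD, VY, YO, SH, YI, LM, OD, BU, JP, NN, OR, IU, ID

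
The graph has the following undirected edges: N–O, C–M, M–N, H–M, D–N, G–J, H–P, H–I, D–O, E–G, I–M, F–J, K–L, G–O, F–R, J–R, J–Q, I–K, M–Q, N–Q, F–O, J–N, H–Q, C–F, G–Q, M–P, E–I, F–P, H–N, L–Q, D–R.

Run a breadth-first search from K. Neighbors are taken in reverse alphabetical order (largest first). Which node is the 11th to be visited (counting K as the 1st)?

Visit K; enqueue L, I → queue [L, I]
Visit L; enqueue Q → queue [I, Q]
Visit I; enqueue M, H, E → queue [Q, M, H, E]
Visit Q; enqueue N, J, G → queue [M, H, E, N, J, G]
Visit M; enqueue P, C → queue [H, E, N, J, G, P, C]
Visit H → queue [E, N, J, G, P, C]
Visit E → queue [N, J, G, P, C]
Visit N; enqueue O, D → queue [J, G, P, C, O, D]
Visit J; enqueue R, F → queue [G, P, C, O, D, R, F]
Visit G → queue [P, C, O, D, R, F]
Visit P → queue [C, O, D, R, F]
Visit C → queue [O, D, R, F]
Visit O → queue [D, R, F]
Visit D → queue [R, F]
Visit R → queue [F]
Visit F → queue []

Visit order: K, L, I, Q, M, H, E, N, J, G, P, C, O, D, R, F

P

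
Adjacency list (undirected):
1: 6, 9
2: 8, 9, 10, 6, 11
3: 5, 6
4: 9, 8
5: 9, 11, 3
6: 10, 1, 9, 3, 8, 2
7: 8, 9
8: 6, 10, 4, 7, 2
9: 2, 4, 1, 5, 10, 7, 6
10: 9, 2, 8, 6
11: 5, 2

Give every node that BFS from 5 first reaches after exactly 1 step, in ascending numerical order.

Level 0: 5
Level 1: 3, 9, 11
Level 2: 1, 2, 4, 6, 7, 10
Level 3: 8

3, 9, 11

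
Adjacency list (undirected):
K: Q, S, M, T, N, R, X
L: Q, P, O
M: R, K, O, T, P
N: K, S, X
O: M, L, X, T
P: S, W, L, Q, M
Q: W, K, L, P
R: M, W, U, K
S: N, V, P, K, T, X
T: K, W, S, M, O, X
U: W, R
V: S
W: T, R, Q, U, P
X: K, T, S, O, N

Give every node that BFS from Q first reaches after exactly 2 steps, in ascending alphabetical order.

M, N, O, R, S, T, U, X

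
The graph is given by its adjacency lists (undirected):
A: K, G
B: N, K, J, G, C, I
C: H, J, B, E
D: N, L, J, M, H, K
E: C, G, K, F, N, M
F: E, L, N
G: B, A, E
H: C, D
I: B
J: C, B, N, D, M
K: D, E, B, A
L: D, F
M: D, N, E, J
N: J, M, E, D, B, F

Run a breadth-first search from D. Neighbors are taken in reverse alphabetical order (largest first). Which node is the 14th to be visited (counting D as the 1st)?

Visit D; enqueue N, M, L, K, J, H → queue [N, M, L, K, J, H]
Visit N; enqueue F, E, B → queue [M, L, K, J, H, F, E, B]
Visit M → queue [L, K, J, H, F, E, B]
Visit L → queue [K, J, H, F, E, B]
Visit K; enqueue A → queue [J, H, F, E, B, A]
Visit J; enqueue C → queue [H, F, E, B, A, C]
Visit H → queue [F, E, B, A, C]
Visit F → queue [E, B, A, C]
Visit E; enqueue G → queue [B, A, C, G]
Visit B; enqueue I → queue [A, C, G, I]
Visit A → queue [C, G, I]
Visit C → queue [G, I]
Visit G → queue [I]
Visit I → queue []

Visit order: D, N, M, L, K, J, H, F, E, B, A, C, G, I

I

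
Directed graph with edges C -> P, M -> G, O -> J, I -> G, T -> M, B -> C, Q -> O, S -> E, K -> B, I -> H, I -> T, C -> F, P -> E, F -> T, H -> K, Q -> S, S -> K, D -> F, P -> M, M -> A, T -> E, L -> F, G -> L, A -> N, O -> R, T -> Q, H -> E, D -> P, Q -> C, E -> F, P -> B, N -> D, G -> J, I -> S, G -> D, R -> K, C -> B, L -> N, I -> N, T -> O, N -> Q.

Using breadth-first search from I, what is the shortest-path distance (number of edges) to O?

2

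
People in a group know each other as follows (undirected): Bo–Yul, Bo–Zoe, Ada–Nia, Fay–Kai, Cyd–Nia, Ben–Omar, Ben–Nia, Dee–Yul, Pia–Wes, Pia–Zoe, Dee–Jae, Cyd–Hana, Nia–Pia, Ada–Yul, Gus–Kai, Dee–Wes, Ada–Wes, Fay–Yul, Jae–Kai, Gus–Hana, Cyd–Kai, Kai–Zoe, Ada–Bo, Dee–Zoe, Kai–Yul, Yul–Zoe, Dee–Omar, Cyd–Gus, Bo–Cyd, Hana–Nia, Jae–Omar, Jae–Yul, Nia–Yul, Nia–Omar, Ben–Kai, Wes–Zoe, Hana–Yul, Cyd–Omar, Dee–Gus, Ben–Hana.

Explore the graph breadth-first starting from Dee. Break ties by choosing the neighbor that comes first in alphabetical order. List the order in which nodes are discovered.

Dee, Gus, Jae, Omar, Wes, Yul, Zoe, Cyd, Hana, Kai, Ben, Nia, Ada, Pia, Bo, Fay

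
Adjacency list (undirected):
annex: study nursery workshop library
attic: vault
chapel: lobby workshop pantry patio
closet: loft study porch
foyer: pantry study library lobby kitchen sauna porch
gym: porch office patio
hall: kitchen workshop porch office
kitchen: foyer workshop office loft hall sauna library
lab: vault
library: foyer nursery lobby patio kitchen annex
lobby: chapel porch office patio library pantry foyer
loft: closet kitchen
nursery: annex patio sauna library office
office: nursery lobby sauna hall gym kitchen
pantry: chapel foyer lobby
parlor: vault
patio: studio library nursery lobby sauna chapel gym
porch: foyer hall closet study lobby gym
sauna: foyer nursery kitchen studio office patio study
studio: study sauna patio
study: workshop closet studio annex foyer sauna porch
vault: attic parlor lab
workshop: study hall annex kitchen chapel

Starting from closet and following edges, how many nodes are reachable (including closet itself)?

BFS from closet visits: closet, study, porch, loft, workshop, studio, sauna, foyer, annex, lobby, hall, gym, kitchen, chapel, patio, office, nursery, pantry, library
Reachable nodes: 19 of 23 total.

19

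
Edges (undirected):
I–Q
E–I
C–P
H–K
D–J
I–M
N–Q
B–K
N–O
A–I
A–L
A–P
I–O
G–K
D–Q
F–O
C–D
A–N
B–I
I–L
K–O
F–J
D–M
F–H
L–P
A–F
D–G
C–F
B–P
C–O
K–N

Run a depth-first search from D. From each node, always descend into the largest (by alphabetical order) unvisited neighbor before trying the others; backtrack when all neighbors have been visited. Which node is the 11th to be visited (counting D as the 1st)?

Visit D
D → Q
Q → N
N → O
O → K
K → H
H → F
F → J
F → C
C → P
P → L
L → I
I → M
I → E
I → B
I → A
K → G

Visit order: D, Q, N, O, K, H, F, J, C, P, L, I, M, E, B, A, G

L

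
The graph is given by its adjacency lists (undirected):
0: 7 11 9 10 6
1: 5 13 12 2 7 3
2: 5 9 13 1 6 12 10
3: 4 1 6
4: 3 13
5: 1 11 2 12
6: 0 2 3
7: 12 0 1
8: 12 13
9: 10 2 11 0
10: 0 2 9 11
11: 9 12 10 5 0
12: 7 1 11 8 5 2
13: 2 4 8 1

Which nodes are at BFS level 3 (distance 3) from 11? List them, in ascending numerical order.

Level 0: 11
Level 1: 0, 5, 9, 10, 12
Level 2: 1, 2, 6, 7, 8
Level 3: 3, 13
Level 4: 4

3, 13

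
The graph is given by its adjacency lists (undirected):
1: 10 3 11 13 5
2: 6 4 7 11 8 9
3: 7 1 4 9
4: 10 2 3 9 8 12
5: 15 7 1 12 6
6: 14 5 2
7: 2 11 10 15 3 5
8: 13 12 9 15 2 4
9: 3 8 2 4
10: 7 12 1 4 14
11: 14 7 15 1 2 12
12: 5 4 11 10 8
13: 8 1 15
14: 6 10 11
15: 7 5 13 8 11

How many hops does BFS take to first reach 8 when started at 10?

2

Level 0: 10
Level 1: 1, 4, 7, 12, 14
Level 2: 2, 3, 5, 6, 8, 9, 11, 13, 15
8 first appears at level 2.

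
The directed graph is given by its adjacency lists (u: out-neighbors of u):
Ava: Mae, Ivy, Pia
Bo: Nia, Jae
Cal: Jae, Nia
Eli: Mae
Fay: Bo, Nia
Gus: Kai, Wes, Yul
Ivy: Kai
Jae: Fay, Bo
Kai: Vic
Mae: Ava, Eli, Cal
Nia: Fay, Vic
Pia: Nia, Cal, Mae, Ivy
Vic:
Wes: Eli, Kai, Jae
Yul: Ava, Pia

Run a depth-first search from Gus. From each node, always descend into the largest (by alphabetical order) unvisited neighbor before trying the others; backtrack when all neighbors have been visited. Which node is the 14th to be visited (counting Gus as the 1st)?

Visit Gus
Gus → Yul
Yul → Pia
Pia → Nia
Nia → Vic
Nia → Fay
Fay → Bo
Bo → Jae
Pia → Mae
Mae → Eli
Mae → Cal
Mae → Ava
Ava → Ivy
Ivy → Kai
Gus → Wes

Visit order: Gus, Yul, Pia, Nia, Vic, Fay, Bo, Jae, Mae, Eli, Cal, Ava, Ivy, Kai, Wes

Kai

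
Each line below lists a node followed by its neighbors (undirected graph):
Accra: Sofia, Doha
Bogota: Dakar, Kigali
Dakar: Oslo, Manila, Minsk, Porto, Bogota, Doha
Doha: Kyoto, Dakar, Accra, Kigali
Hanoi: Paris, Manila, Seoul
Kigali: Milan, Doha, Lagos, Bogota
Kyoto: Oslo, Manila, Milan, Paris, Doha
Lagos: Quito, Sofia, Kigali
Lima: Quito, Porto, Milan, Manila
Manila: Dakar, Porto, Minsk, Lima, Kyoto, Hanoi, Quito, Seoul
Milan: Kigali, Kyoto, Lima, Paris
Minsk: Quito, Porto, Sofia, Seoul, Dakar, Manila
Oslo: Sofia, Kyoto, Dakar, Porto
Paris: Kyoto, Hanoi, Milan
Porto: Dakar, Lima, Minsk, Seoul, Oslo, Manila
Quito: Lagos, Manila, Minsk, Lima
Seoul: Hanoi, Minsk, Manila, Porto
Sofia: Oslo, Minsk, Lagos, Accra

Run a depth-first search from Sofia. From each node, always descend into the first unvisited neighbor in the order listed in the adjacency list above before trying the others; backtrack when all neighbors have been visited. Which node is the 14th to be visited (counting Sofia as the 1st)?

Hanoi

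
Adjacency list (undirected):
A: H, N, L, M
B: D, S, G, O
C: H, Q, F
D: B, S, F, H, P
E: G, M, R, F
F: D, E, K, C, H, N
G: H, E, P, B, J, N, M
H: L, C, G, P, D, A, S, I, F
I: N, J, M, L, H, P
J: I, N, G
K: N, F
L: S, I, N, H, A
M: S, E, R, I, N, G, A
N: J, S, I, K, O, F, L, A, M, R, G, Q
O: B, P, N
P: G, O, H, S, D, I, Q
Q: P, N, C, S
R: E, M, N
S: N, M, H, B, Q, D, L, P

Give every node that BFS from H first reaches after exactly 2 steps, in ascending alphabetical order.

B, E, J, K, M, N, O, Q

Level 0: H
Level 1: A, C, D, F, G, I, L, P, S
Level 2: B, E, J, K, M, N, O, Q
Level 3: R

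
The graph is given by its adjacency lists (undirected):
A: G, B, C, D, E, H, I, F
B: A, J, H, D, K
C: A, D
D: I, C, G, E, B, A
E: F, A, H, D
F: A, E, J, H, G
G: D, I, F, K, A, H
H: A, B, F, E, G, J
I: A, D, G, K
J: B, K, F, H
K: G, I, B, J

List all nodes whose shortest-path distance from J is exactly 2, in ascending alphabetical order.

A, D, E, G, I

Level 0: J
Level 1: B, F, H, K
Level 2: A, D, E, G, I
Level 3: C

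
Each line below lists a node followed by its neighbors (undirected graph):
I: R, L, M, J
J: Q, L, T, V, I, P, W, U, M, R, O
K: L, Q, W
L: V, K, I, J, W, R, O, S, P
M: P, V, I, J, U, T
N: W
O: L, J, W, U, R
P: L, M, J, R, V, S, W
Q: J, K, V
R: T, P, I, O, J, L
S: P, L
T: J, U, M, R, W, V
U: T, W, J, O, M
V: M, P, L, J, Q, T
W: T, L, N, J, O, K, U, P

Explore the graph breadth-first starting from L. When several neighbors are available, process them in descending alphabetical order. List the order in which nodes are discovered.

L, W, V, S, R, P, O, K, J, I, U, T, N, Q, M

Visit L; enqueue W, V, S, R, P, O, K, J, I → queue [W, V, S, R, P, O, K, J, I]
Visit W; enqueue U, T, N → queue [V, S, R, P, O, K, J, I, U, T, N]
Visit V; enqueue Q, M → queue [S, R, P, O, K, J, I, U, T, N, Q, M]
Visit S → queue [R, P, O, K, J, I, U, T, N, Q, M]
Visit R → queue [P, O, K, J, I, U, T, N, Q, M]
Visit P → queue [O, K, J, I, U, T, N, Q, M]
Visit O → queue [K, J, I, U, T, N, Q, M]
Visit K → queue [J, I, U, T, N, Q, M]
Visit J → queue [I, U, T, N, Q, M]
Visit I → queue [U, T, N, Q, M]
Visit U → queue [T, N, Q, M]
Visit T → queue [N, Q, M]
Visit N → queue [Q, M]
Visit Q → queue [M]
Visit M → queue []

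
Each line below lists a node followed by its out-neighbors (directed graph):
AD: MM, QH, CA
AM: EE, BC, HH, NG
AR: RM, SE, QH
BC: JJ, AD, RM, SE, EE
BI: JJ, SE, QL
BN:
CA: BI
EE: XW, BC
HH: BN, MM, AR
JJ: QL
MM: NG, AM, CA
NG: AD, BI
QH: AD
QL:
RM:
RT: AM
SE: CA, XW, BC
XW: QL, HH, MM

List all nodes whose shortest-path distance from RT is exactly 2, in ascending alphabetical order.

BC, EE, HH, NG

Level 0: RT
Level 1: AM
Level 2: BC, EE, HH, NG
Level 3: AD, AR, BI, BN, JJ, MM, RM, SE, XW
Level 4: CA, QH, QL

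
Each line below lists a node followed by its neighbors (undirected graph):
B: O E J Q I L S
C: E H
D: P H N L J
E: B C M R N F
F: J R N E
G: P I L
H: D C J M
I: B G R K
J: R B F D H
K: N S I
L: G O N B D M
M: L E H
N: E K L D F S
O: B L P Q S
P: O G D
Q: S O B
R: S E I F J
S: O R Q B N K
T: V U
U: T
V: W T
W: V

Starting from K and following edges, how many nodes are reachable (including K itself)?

BFS from K visits: K, S, N, I, R, Q, O, B, L, F, E, D, G, J, P, M, C, H
Reachable nodes: 18 of 22 total.

18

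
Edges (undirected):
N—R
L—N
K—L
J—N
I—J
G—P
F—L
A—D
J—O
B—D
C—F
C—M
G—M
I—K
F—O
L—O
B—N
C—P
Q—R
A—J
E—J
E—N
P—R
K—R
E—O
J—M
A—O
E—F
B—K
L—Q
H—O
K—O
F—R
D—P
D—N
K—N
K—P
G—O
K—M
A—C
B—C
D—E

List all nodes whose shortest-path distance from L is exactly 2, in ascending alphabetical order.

A, B, C, D, E, G, H, I, J, M, P, R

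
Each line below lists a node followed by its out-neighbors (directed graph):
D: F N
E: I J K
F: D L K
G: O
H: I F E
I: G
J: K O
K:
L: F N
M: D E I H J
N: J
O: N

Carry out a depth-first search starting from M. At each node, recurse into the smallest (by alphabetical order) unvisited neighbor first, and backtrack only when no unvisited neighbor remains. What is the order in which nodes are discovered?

M → D → F → K → L → N → J → O → E → I → G → H

Visit M
M → D
D → F
F → K
F → L
L → N
N → J
J → O
M → E
E → I
I → G
M → H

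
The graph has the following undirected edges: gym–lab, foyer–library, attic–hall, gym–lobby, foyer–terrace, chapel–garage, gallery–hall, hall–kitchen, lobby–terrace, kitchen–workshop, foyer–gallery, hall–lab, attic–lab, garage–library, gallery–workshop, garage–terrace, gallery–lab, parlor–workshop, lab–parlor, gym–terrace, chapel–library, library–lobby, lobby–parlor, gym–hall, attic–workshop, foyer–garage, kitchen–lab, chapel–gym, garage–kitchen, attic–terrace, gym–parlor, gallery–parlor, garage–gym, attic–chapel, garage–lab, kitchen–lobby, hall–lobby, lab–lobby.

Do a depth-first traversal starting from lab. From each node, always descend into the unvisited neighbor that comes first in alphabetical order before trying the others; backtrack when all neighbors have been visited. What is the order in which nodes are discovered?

lab → attic → chapel → garage → foyer → gallery → hall → gym → lobby → kitchen → workshop → parlor → library → terrace

Visit lab
lab → attic
attic → chapel
chapel → garage
garage → foyer
foyer → gallery
gallery → hall
hall → gym
gym → lobby
lobby → kitchen
kitchen → workshop
workshop → parlor
lobby → library
lobby → terrace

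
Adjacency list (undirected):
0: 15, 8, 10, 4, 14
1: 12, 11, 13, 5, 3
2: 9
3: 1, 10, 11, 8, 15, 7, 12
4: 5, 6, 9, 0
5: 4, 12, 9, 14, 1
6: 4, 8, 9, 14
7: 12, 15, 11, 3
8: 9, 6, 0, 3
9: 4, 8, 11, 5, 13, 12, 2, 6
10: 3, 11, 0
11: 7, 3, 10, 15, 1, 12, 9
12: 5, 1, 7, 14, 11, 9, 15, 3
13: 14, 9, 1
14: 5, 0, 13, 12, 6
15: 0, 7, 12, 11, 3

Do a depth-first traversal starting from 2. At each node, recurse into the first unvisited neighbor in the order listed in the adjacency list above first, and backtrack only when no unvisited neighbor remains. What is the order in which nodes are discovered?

2, 9, 4, 5, 12, 1, 11, 7, 15, 0, 8, 6, 14, 13, 3, 10

Visit 2
2 → 9
9 → 4
4 → 5
5 → 12
12 → 1
1 → 11
11 → 7
7 → 15
15 → 0
0 → 8
8 → 6
6 → 14
14 → 13
8 → 3
3 → 10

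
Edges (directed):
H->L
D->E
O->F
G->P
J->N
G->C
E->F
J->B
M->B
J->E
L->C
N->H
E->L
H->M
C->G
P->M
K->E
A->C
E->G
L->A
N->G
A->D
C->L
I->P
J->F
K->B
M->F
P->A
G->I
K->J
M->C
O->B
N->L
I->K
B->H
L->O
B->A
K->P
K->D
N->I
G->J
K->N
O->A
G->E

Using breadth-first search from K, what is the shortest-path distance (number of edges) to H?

2

Level 0: K
Level 1: B, D, E, J, N, P
Level 2: A, F, G, H, I, L, M
Level 3: C, O
H first appears at level 2.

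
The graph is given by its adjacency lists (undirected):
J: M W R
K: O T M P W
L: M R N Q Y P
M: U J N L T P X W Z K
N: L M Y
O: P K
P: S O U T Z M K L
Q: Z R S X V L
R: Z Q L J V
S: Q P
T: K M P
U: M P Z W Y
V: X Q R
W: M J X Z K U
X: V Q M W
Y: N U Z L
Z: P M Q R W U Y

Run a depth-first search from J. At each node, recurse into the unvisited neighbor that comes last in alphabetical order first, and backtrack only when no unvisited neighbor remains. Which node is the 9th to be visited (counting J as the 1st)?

X

Visit J
J → W
W → Z
Z → Y
Y → U
U → P
P → T
T → M
M → X
X → V
V → R
R → Q
Q → S
Q → L
L → N
M → K
K → O

Visit order: J, W, Z, Y, U, P, T, M, X, V, R, Q, S, L, N, K, O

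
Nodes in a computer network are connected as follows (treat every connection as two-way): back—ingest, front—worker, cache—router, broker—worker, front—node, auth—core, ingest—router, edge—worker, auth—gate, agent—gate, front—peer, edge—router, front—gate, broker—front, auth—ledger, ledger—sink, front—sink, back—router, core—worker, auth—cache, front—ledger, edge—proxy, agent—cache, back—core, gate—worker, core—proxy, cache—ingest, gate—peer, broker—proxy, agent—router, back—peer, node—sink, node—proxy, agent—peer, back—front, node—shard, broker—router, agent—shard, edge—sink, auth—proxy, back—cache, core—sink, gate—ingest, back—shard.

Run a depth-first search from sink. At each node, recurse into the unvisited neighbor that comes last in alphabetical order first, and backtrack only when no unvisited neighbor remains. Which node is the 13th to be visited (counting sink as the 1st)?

auth

Visit sink
sink → node
node → shard
shard → back
back → router
router → ingest
ingest → gate
gate → worker
worker → front
front → peer
peer → agent
agent → cache
cache → auth
auth → proxy
proxy → edge
proxy → core
proxy → broker
auth → ledger

Visit order: sink, node, shard, back, router, ingest, gate, worker, front, peer, agent, cache, auth, proxy, edge, core, broker, ledger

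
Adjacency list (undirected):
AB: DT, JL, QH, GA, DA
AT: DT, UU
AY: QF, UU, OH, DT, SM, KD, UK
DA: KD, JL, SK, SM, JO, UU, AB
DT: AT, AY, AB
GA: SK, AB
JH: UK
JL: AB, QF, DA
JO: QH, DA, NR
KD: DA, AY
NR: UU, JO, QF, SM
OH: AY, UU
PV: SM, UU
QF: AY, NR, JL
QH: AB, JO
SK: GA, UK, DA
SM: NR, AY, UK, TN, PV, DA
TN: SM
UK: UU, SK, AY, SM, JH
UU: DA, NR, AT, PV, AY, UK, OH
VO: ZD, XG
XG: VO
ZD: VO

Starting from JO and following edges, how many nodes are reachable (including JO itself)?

20

BFS from JO visits: JO, DA, NR, QH, AB, JL, KD, SK, SM, UU, QF, DT, GA, AY, UK, PV, TN, AT, OH, JH
Reachable nodes: 20 of 23 total.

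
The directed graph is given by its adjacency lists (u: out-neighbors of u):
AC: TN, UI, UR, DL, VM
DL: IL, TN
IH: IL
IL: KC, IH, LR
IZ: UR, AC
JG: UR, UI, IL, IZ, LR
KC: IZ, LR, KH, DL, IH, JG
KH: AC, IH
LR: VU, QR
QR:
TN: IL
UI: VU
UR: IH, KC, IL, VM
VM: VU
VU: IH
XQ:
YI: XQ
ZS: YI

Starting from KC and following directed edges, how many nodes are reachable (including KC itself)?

BFS from KC visits: KC, LR, KH, JG, IZ, IH, DL, VU, QR, AC, UR, UI, IL, TN, VM
Reachable nodes: 15 of 18 total.

15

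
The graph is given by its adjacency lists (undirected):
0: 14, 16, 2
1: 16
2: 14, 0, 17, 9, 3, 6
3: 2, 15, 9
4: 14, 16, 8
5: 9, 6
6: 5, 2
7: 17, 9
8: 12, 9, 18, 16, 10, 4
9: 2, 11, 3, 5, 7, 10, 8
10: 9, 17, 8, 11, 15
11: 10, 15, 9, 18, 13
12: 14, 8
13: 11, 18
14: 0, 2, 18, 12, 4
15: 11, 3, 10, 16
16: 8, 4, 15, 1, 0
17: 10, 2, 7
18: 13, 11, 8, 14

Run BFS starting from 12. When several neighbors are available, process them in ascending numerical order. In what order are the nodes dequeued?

Visit 12; enqueue 8, 14 → queue [8, 14]
Visit 8; enqueue 4, 9, 10, 16, 18 → queue [14, 4, 9, 10, 16, 18]
Visit 14; enqueue 0, 2 → queue [4, 9, 10, 16, 18, 0, 2]
Visit 4 → queue [9, 10, 16, 18, 0, 2]
Visit 9; enqueue 3, 5, 7, 11 → queue [10, 16, 18, 0, 2, 3, 5, 7, 11]
Visit 10; enqueue 15, 17 → queue [16, 18, 0, 2, 3, 5, 7, 11, 15, 17]
Visit 16; enqueue 1 → queue [18, 0, 2, 3, 5, 7, 11, 15, 17, 1]
Visit 18; enqueue 13 → queue [0, 2, 3, 5, 7, 11, 15, 17, 1, 13]
Visit 0 → queue [2, 3, 5, 7, 11, 15, 17, 1, 13]
Visit 2; enqueue 6 → queue [3, 5, 7, 11, 15, 17, 1, 13, 6]
Visit 3 → queue [5, 7, 11, 15, 17, 1, 13, 6]
Visit 5 → queue [7, 11, 15, 17, 1, 13, 6]
Visit 7 → queue [11, 15, 17, 1, 13, 6]
Visit 11 → queue [15, 17, 1, 13, 6]
Visit 15 → queue [17, 1, 13, 6]
Visit 17 → queue [1, 13, 6]
Visit 1 → queue [13, 6]
Visit 13 → queue [6]
Visit 6 → queue []

12 -> 8 -> 14 -> 4 -> 9 -> 10 -> 16 -> 18 -> 0 -> 2 -> 3 -> 5 -> 7 -> 11 -> 15 -> 17 -> 1 -> 13 -> 6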